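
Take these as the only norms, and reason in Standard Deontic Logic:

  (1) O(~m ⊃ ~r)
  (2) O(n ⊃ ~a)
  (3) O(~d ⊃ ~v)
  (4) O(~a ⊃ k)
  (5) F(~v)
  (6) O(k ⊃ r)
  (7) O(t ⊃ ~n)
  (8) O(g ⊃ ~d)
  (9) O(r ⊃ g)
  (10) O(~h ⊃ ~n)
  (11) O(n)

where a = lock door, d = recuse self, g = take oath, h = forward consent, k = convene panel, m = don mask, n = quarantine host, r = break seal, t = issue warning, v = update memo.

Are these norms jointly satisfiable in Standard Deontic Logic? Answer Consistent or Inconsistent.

F(~v) at premise 5 means O(v).
Premise 3 is O(~d ⊃ ~v); contrapositively O(v ⊃ d). Since O(v) holds, K gives O(d).
Premise 8, O(g ⊃ ~d), contraposes to O(d ⊃ ~g); with O(d) we get O(~g).
The contrapositive of premise 9 (O(r ⊃ g)) is O(~g ⊃ ~r), and O(~g) is already established, so O(~r).
Premise 6, O(k ⊃ r), contraposes to O(~r ⊃ ~k); with O(~r) we get O(~k).
Premise 4 is O(~a ⊃ k); contrapositively O(~k ⊃ a). Since O(~k) holds, K gives O(a).
The contrapositive of premise 2 (O(n ⊃ ~a)) is O(a ⊃ ~n), and O(a) is already established, so O(~n).
Yet premise 11 states O(n).
We now have both O(~n) and O(n) — n is simultaneously obligatory and forbidden, violating the D-axiom.

Inconsistent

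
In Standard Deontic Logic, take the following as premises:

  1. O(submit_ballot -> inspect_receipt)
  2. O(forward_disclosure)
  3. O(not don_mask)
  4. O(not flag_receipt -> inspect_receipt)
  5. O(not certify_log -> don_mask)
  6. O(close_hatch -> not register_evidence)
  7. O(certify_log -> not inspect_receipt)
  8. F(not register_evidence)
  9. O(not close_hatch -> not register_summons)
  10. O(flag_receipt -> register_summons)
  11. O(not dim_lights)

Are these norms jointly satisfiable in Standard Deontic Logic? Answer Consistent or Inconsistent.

F(not register_evidence) at premise 8 means O(register_evidence).
Premise 6, O(close_hatch -> not register_evidence), contraposes to O(register_evidence -> not close_hatch); with O(register_evidence) we get O(not close_hatch).
Premise 9 is O(not close_hatch -> not register_summons); since O(not close_hatch), deontic closure gives O(not register_summons).
Premise 10, O(flag_receipt -> register_summons), contraposes to O(not register_summons -> not flag_receipt); with O(not register_summons) we get O(not flag_receipt).
Applying K to premise 4 (O(not flag_receipt -> inspect_receipt)) and O(not flag_receipt) yields O(inspect_receipt).
The contrapositive of premise 7 (O(certify_log -> not inspect_receipt)) is O(inspect_receipt -> not certify_log), and O(inspect_receipt) is already established, so O(not certify_log).
Applying K to premise 5 (O(not certify_log -> don_mask)) and O(not certify_log) yields O(don_mask).
However, premise 3 gives O(not don_mask).
We now have both O(don_mask) and O(not don_mask) — don_mask is simultaneously obligatory and forbidden, violating the D-axiom.

Inconsistent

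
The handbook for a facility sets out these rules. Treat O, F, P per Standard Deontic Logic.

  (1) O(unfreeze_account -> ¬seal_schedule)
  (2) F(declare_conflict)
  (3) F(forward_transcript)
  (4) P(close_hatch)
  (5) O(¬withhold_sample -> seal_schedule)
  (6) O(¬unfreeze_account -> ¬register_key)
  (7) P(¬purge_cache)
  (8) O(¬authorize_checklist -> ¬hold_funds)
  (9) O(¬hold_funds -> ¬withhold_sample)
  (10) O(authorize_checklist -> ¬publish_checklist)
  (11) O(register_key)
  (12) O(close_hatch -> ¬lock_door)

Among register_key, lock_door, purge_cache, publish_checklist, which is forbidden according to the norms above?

From premise 11 we have O(register_key).
Premise 6, O(¬unfreeze_account -> ¬register_key), contraposes to O(register_key -> unfreeze_account); with O(register_key) we get O(unfreeze_account).
From O(unfreeze_account) and premise 1, O(unfreeze_account -> ¬seal_schedule), we obtain O(¬seal_schedule).
Premise 5, O(¬withhold_sample -> seal_schedule), contraposes to O(¬seal_schedule -> withhold_sample); with O(¬seal_schedule) we get O(withhold_sample).
Premise 9, O(¬hold_funds -> ¬withhold_sample), contraposes to O(withhold_sample -> hold_funds); with O(withhold_sample) we get O(hold_funds).
Premise 8, O(¬authorize_checklist -> ¬hold_funds), contraposes to O(hold_funds -> authorize_checklist); with O(hold_funds) we get O(authorize_checklist).
Applying K to premise 10 (O(authorize_checklist -> ¬publish_checklist)) and O(authorize_checklist) yields O(¬publish_checklist).
So O(¬publish_checklist) holds, i.e. publish_checklist is forbidden. None of the other listed options is forbidden under the premises.

publish_checklist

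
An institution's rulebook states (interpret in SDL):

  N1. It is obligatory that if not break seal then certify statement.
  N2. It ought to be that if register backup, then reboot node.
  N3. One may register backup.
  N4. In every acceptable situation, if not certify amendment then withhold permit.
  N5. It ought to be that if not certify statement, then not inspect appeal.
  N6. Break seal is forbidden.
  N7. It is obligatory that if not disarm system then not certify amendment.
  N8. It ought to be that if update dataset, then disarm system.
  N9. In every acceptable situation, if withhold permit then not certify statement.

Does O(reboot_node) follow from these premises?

No

Premise 2 is O(register_backup → reboot_node), but O(register_backup) is not derivable from the premises (the permission P(register_backup) asserts only ¬O(¬register_backup), not O(register_backup)), so it does not yield O(reboot_node).
No other premise forces O(reboot_node). An ideal world satisfying every premise can still have reboot_node false, so O(reboot_node) is not derivable.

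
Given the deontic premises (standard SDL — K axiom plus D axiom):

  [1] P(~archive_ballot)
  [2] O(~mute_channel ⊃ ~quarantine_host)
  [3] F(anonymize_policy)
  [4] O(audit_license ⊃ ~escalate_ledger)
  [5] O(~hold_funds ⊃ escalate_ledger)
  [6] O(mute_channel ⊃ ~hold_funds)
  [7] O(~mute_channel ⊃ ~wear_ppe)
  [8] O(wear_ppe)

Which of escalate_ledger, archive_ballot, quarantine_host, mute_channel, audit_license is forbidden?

audit_license

Premise 8 states O(wear_ppe) outright.
Premise 7, O(~mute_channel ⊃ ~wear_ppe), contraposes to O(wear_ppe ⊃ mute_channel); with O(wear_ppe) we get O(mute_channel).
Premise 6 is O(mute_channel ⊃ ~hold_funds); since O(mute_channel), deontic closure gives O(~hold_funds).
Premise 5 is O(~hold_funds ⊃ escalate_ledger); since O(~hold_funds), deontic closure gives O(escalate_ledger).
The contrapositive of premise 4 (O(audit_license ⊃ ~escalate_ledger)) is O(escalate_ledger ⊃ ~audit_license), and O(escalate_ledger) is already established, so O(~audit_license).
So O(~audit_license) holds, i.e. audit_license is forbidden. None of the other listed options is forbidden under the premises.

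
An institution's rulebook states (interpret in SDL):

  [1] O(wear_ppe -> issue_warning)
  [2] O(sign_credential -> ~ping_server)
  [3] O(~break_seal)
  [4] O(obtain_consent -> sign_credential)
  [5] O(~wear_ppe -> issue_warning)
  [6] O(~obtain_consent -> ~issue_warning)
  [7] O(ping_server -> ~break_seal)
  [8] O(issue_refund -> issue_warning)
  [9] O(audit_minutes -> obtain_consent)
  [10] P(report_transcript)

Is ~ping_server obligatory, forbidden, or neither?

Obligatory

Premises 5 and 1 are O(~wear_ppe -> issue_warning) and O(wear_ppe -> issue_warning); every ideal world satisfies ~wear_ppe or wear_ppe, so in either case issue_warning holds — hence O(issue_warning).
Premise 6 is O(~obtain_consent -> ~issue_warning); contrapositively O(issue_warning -> obtain_consent). Since O(issue_warning) holds, K gives O(obtain_consent).
Premise 4 is O(obtain_consent -> sign_credential); since O(obtain_consent), deontic closure gives O(sign_credential).
Applying K to premise 2 (O(sign_credential -> ~ping_server)) and O(sign_credential) yields O(~ping_server).
Premises 3, 7, 8, 9, 10 do not contribute to this derivation.
Hence ~ping_server is obligatory.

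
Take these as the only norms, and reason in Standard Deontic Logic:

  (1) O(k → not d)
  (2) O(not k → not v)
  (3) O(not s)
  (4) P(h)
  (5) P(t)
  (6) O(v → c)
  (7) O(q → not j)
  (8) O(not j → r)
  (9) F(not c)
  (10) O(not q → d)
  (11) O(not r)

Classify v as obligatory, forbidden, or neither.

Forbidden

Premise 11 gives O(not r).
Premise 8, O(not j → r), contraposes to O(not r → j); with O(not r) we get O(j).
Premise 7 is O(q → not j); contrapositively O(j → not q). Since O(j) holds, K gives O(not q).
Applying K to premise 10 (O(not q → d)) and O(not q) yields O(d).
Premise 1, O(k → not d), contraposes to O(d → not k); with O(d) we get O(not k).
From O(not k) and premise 2, O(not k → not v), we obtain O(not v).
Premises 3, 4, 5, 6, 9 do not contribute to this derivation.
Thus O(not v), which is F(v): v is forbidden.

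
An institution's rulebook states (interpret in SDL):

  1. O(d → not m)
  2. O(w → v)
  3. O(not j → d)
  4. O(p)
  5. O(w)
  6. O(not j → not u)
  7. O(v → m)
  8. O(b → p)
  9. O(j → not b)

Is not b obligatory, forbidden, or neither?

Obligatory

From premise 5 we have O(w).
Applying K to premise 2 (O(w → v)) and O(w) yields O(v).
Premise 7 is O(v → m); since O(v), deontic closure gives O(m).
The contrapositive of premise 1 (O(d → not m)) is O(m → not d), and O(m) is already established, so O(not d).
Premise 3 is O(not j → d); contrapositively O(not d → j). Since O(not d) holds, K gives O(j).
Premise 9 is O(j → not b); since O(j), deontic closure gives O(not b).
Premises 4, 6, 8 do not contribute to this derivation.
Hence not b is obligatory.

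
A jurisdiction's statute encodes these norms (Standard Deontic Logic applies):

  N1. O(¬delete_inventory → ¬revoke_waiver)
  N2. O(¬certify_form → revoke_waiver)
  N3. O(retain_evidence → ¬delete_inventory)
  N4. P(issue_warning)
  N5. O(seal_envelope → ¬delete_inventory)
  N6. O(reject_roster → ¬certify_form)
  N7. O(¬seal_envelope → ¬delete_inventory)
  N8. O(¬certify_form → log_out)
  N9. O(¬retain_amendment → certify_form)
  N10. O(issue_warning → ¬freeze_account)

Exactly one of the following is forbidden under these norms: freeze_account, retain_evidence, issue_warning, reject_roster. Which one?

reject_roster

Premises 5 and 7 are O(seal_envelope → ¬delete_inventory) and O(¬seal_envelope → ¬delete_inventory); every ideal world satisfies seal_envelope or ¬seal_envelope, so in either case ¬delete_inventory holds — hence O(¬delete_inventory).
Applying K to premise 1 (O(¬delete_inventory → ¬revoke_waiver)) and O(¬delete_inventory) yields O(¬revoke_waiver).
Premise 2 is O(¬certify_form → revoke_waiver); contrapositively O(¬revoke_waiver → certify_form). Since O(¬revoke_waiver) holds, K gives O(certify_form).
Premise 6, O(reject_roster → ¬certify_form), contraposes to O(certify_form → ¬reject_roster); with O(certify_form) we get O(¬reject_roster).
So O(¬reject_roster) holds, i.e. reject_roster is forbidden. None of the other listed options is forbidden under the premises.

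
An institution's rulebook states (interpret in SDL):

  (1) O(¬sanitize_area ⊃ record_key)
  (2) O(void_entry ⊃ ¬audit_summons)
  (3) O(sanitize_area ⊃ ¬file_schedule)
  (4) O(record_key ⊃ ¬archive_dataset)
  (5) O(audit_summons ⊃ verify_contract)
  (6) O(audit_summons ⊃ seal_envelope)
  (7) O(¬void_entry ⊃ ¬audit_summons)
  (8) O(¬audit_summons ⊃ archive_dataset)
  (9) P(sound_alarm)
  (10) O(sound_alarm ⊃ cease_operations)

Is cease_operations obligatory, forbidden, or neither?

Neither

Premise 10 is O(sound_alarm ⊃ cease_operations), but O(sound_alarm) is not derivable from the premises (the permission P(sound_alarm) asserts only ¬O(¬sound_alarm), not O(sound_alarm)), so it does not yield O(cease_operations).
No premise or chain of K-axiom applications forces O(cease_operations), and none forces O(¬cease_operations). So cease_operations is neither obligatory nor forbidden under these norms.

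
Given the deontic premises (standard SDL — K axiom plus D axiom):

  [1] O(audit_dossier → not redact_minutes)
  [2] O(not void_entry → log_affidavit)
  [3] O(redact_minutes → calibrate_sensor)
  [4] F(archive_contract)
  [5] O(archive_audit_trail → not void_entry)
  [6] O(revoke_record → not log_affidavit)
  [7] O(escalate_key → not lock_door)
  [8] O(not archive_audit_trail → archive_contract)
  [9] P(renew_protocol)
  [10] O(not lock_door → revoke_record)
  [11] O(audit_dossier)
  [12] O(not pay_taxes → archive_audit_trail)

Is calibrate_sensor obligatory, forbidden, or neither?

Premise 3 is O(redact_minutes → calibrate_sensor), but O(redact_minutes) is not derivable from the premises, so it does not yield O(calibrate_sensor).
No premise or chain of K-axiom applications forces O(calibrate_sensor), and none forces O(not calibrate_sensor). So calibrate_sensor is neither obligatory nor forbidden under these norms.

Neither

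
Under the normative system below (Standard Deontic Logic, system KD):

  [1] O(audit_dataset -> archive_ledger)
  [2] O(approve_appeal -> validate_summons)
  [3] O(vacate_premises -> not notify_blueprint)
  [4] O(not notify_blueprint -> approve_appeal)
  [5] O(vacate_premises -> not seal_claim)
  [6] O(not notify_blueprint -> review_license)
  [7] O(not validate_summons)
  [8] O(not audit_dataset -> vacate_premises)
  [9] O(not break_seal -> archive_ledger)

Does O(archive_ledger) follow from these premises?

Premise 7 gives O(not validate_summons).
Premise 2, O(approve_appeal -> validate_summons), contraposes to O(not validate_summons -> not approve_appeal); with O(not validate_summons) we get O(not approve_appeal).
Premise 4 is O(not notify_blueprint -> approve_appeal); contrapositively O(not approve_appeal -> notify_blueprint). Since O(not approve_appeal) holds, K gives O(notify_blueprint).
Premise 3, O(vacate_premises -> not notify_blueprint), contraposes to O(notify_blueprint -> not vacate_premises); with O(notify_blueprint) we get O(not vacate_premises).
Premise 8 is O(not audit_dataset -> vacate_premises); contrapositively O(not vacate_premises -> audit_dataset). Since O(not vacate_premises) holds, K gives O(audit_dataset).
With premise 1, O(audit_dataset -> archive_ledger), the K-axiom yields O(archive_ledger).
Premises 5, 6, 9 do not contribute to this derivation.
So O(archive_ledger) follows.

Yes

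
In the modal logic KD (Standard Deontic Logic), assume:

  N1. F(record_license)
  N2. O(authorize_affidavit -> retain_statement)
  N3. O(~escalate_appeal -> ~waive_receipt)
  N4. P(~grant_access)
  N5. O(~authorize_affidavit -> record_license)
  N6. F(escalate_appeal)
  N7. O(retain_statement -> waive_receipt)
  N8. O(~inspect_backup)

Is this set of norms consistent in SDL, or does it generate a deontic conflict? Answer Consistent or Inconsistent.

Inconsistent

F(record_license) at premise 1 means O(~record_license).
Premise 5, O(~authorize_affidavit -> record_license), contraposes to O(~record_license -> authorize_affidavit); with O(~record_license) we get O(authorize_affidavit).
Applying K to premise 2 (O(authorize_affidavit -> retain_statement)) and O(authorize_affidavit) yields O(retain_statement).
Premise 7 is O(retain_statement -> waive_receipt); since O(retain_statement), deontic closure gives O(waive_receipt).
Premise 3 is O(~escalate_appeal -> ~waive_receipt); contrapositively O(waive_receipt -> escalate_appeal). Since O(waive_receipt) holds, K gives O(escalate_appeal).
However, F(escalate_appeal) at premise 6 amounts to O(~escalate_appeal).
We now have both O(escalate_appeal) and O(~escalate_appeal) — escalate_appeal is simultaneously obligatory and forbidden, violating the D-axiom.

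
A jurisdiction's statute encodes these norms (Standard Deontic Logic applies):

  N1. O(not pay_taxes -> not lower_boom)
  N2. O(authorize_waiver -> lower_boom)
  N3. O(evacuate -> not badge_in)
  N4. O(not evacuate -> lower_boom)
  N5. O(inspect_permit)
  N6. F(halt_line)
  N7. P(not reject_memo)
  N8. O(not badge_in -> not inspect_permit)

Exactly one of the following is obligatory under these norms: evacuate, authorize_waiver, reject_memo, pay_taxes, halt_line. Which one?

Premise 5 states O(inspect_permit) outright.
The contrapositive of premise 8 (O(not badge_in -> not inspect_permit)) is O(inspect_permit -> badge_in), and O(inspect_permit) is already established, so O(badge_in).
Premise 3 is O(evacuate -> not badge_in); contrapositively O(badge_in -> not evacuate). Since O(badge_in) holds, K gives O(not evacuate).
Applying K to premise 4 (O(not evacuate -> lower_boom)) and O(not evacuate) yields O(lower_boom).
Premise 1 is O(not pay_taxes -> not lower_boom); contrapositively O(lower_boom -> pay_taxes). Since O(lower_boom) holds, K gives O(pay_taxes).
So O(pay_taxes) holds — pay_taxes is obligatory. None of the other listed options is made obligatory by any chain of premises.

pay_taxes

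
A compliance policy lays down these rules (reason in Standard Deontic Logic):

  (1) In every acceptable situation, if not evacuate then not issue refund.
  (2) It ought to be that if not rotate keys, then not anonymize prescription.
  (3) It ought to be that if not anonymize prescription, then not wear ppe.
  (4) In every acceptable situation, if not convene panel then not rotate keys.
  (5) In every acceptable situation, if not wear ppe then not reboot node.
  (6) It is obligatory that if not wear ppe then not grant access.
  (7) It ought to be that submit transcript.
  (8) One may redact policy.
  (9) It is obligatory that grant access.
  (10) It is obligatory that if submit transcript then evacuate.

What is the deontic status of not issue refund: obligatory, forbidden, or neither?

Premise 1 is O(¬evacuate → ¬issue_refund), but O(¬evacuate) is not derivable from the premises, so it does not yield O(¬issue_refund).
No premise or chain of K-axiom applications forces O(¬issue_refund), and none forces O(issue_refund). So ¬issue_refund is neither obligatory nor forbidden under these norms.

Neither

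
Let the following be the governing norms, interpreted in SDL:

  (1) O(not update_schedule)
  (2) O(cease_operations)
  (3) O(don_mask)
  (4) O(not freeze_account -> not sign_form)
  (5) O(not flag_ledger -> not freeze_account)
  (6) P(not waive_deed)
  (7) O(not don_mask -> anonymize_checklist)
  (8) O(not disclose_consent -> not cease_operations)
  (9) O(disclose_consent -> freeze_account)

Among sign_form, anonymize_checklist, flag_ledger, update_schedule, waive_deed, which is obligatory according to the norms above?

Premise 2 gives O(cease_operations).
Premise 8 is O(not disclose_consent -> not cease_operations); contrapositively O(cease_operations -> disclose_consent). Since O(cease_operations) holds, K gives O(disclose_consent).
Applying K to premise 9 (O(disclose_consent -> freeze_account)) and O(disclose_consent) yields O(freeze_account).
Premise 5 is O(not flag_ledger -> not freeze_account); contrapositively O(freeze_account -> flag_ledger). Since O(freeze_account) holds, K gives O(flag_ledger).
So O(flag_ledger) holds — flag_ledger is obligatory. None of the other listed options is made obligatory by any chain of premises.

flag_ledger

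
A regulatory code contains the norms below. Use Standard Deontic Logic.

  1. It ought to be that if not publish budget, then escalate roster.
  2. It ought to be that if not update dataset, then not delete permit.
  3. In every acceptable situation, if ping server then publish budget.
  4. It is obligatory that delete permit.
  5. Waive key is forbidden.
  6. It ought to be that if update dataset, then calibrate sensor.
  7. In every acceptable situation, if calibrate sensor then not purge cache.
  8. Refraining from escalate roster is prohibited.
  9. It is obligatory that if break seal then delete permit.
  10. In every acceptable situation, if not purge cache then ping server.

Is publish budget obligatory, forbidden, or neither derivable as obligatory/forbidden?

From premise 4 we have O(delete_permit).
Premise 2, O(¬update_dataset → ¬delete_permit), contraposes to O(delete_permit → update_dataset); with O(delete_permit) we get O(update_dataset).
Applying K to premise 6 (O(update_dataset → calibrate_sensor)) and O(update_dataset) yields O(calibrate_sensor).
Applying K to premise 7 (O(calibrate_sensor → ¬purge_cache)) and O(calibrate_sensor) yields O(¬purge_cache).
With premise 10, O(¬purge_cache → ping_server), the K-axiom yields O(ping_server).
From O(ping_server) and premise 3, O(ping_server → publish_budget), we obtain O(publish_budget).
Premises 1, 5, 8, 9 do not contribute to this derivation.
Hence publish_budget is obligatory.

Obligatory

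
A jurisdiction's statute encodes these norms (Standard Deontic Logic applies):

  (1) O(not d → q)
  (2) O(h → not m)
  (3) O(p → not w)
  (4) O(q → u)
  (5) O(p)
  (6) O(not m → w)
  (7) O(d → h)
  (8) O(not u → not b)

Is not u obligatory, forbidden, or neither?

Premise 5 states O(p) outright.
From O(p) and premise 3, O(p → not w), we obtain O(not w).
The contrapositive of premise 6 (O(not m → w)) is O(not w → m), and O(not w) is already established, so O(m).
Premise 2, O(h → not m), contraposes to O(m → not h); with O(m) we get O(not h).
The contrapositive of premise 7 (O(d → h)) is O(not h → not d), and O(not h) is already established, so O(not d).
From O(not d) and premise 1, O(not d → q), we obtain O(q).
With premise 4, O(q → u), the K-axiom yields O(u).
Premise 8 does not contribute to this derivation.
Thus O(u), which is F(not u): not u is forbidden.

Forbidden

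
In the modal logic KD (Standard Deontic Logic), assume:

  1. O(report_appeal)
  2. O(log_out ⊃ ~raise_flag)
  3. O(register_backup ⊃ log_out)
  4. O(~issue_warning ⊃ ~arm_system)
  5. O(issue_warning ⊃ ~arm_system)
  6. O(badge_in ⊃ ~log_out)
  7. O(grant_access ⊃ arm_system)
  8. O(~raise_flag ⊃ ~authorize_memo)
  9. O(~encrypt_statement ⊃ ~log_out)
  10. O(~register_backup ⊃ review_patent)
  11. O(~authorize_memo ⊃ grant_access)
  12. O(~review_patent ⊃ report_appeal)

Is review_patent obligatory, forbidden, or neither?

Obligatory

Premises 4 and 5 are O(~issue_warning ⊃ ~arm_system) and O(issue_warning ⊃ ~arm_system); every ideal world satisfies ~issue_warning or issue_warning, so in either case ~arm_system holds — hence O(~arm_system).
Premise 7 is O(grant_access ⊃ arm_system); contrapositively O(~arm_system ⊃ ~grant_access). Since O(~arm_system) holds, K gives O(~grant_access).
The contrapositive of premise 11 (O(~authorize_memo ⊃ grant_access)) is O(~grant_access ⊃ authorize_memo), and O(~grant_access) is already established, so O(authorize_memo).
Premise 8, O(~raise_flag ⊃ ~authorize_memo), contraposes to O(authorize_memo ⊃ raise_flag); with O(authorize_memo) we get O(raise_flag).
Premise 2 is O(log_out ⊃ ~raise_flag); contrapositively O(raise_flag ⊃ ~log_out). Since O(raise_flag) holds, K gives O(~log_out).
Premise 3 is O(register_backup ⊃ log_out); contrapositively O(~log_out ⊃ ~register_backup). Since O(~log_out) holds, K gives O(~register_backup).
With premise 10, O(~register_backup ⊃ review_patent), the K-axiom yields O(review_patent).
Premises 1, 6, 9, 12 do not contribute to this derivation.
Hence review_patent is obligatory.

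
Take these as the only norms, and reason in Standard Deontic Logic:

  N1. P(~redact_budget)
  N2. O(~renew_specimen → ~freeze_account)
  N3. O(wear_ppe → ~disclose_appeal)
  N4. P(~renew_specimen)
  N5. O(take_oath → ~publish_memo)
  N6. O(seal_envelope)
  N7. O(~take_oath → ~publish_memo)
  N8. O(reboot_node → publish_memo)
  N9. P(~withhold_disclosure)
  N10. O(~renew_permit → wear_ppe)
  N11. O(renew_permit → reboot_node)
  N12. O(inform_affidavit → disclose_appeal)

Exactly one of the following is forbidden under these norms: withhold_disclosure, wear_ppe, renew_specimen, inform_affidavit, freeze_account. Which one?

inform_affidavit

Premises 5 and 7 are O(take_oath → ~publish_memo) and O(~take_oath → ~publish_memo); every ideal world satisfies take_oath or ~take_oath, so in either case ~publish_memo holds — hence O(~publish_memo).
The contrapositive of premise 8 (O(reboot_node → publish_memo)) is O(~publish_memo → ~reboot_node), and O(~publish_memo) is already established, so O(~reboot_node).
Premise 11, O(renew_permit → reboot_node), contraposes to O(~reboot_node → ~renew_permit); with O(~reboot_node) we get O(~renew_permit).
With premise 10, O(~renew_permit → wear_ppe), the K-axiom yields O(wear_ppe).
Premise 3 is O(wear_ppe → ~disclose_appeal); since O(wear_ppe), deontic closure gives O(~disclose_appeal).
Premise 12, O(inform_affidavit → disclose_appeal), contraposes to O(~disclose_appeal → ~inform_affidavit); with O(~disclose_appeal) we get O(~inform_affidavit).
So O(~inform_affidavit) holds, i.e. inform_affidavit is forbidden. None of the other listed options is forbidden under the premises.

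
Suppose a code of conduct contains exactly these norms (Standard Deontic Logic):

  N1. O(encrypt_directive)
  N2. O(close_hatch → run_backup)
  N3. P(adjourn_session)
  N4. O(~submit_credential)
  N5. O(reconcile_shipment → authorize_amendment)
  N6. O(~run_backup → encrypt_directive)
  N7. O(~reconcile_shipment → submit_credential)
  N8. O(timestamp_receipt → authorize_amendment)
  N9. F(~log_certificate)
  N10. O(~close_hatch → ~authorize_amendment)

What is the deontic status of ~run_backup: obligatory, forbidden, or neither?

Premise 4 gives O(~submit_credential).
Premise 7 is O(~reconcile_shipment → submit_credential); contrapositively O(~submit_credential → reconcile_shipment). Since O(~submit_credential) holds, K gives O(reconcile_shipment).
From O(reconcile_shipment) and premise 5, O(reconcile_shipment → authorize_amendment), we obtain O(authorize_amendment).
Premise 10, O(~close_hatch → ~authorize_amendment), contraposes to O(authorize_amendment → close_hatch); with O(authorize_amendment) we get O(close_hatch).
With premise 2, O(close_hatch → run_backup), the K-axiom yields O(run_backup).
Premises 1, 3, 6, 8, 9 do not contribute to this derivation.
Thus O(run_backup), which is F(~run_backup): ~run_backup is forbidden.

Forbidden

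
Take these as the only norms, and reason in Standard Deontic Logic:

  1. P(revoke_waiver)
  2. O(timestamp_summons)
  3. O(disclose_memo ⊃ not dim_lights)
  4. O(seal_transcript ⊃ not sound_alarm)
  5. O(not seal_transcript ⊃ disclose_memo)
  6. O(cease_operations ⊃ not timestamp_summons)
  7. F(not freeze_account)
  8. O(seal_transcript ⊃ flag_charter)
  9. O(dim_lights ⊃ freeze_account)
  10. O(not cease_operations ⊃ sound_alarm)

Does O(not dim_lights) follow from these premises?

Premise 2 states O(timestamp_summons) outright.
Premise 6 is O(cease_operations ⊃ not timestamp_summons); contrapositively O(timestamp_summons ⊃ not cease_operations). Since O(timestamp_summons) holds, K gives O(not cease_operations).
Applying K to premise 10 (O(not cease_operations ⊃ sound_alarm)) and O(not cease_operations) yields O(sound_alarm).
The contrapositive of premise 4 (O(seal_transcript ⊃ not sound_alarm)) is O(sound_alarm ⊃ not seal_transcript), and O(sound_alarm) is already established, so O(not seal_transcript).
Premise 5 is O(not seal_transcript ⊃ disclose_memo); since O(not seal_transcript), deontic closure gives O(disclose_memo).
Premise 3 is O(disclose_memo ⊃ not dim_lights); since O(disclose_memo), deontic closure gives O(not dim_lights).
Premises 1, 7, 8, 9 do not contribute to this derivation.
So O(not dim_lights) follows.

Yes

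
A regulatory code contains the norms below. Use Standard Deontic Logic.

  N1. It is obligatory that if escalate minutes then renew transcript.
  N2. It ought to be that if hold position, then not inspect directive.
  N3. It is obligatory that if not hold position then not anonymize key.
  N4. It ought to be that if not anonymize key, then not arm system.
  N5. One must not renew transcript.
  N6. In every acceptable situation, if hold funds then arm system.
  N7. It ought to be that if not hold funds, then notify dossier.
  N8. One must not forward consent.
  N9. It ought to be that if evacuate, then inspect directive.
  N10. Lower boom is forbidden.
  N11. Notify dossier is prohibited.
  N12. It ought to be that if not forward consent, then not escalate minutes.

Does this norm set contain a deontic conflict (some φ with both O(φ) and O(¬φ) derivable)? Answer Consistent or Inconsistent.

Consistent

Premise 1 is O(escalate_minutes → renew_transcript), but O(escalate_minutes) is not derivable from the premises, so it does not yield O(renew_transcript).
So O(renew_transcript) is not derivable, and the apparent clash with O(¬renew_transcript) does not arise.
A world satisfying every obligation exists (e.g. anonymize_key=true, arm_system=true, escalate_minutes=false, evacuate=false, forward_consent=false, hold_funds=true, hold_position=true, inspect_directive=false, lower_boom=false, notify_dossier=false, renew_transcript=false); no atom is both obligatory and forbidden, so the set is consistent.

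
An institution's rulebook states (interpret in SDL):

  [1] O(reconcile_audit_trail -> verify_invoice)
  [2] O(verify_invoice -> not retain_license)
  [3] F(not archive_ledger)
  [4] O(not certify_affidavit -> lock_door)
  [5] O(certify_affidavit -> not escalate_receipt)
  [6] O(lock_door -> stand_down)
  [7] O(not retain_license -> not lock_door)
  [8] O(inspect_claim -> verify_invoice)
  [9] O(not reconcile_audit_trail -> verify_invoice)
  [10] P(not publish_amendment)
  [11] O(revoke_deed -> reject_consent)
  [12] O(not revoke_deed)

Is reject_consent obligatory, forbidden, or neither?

Premise 11 is O(revoke_deed -> reject_consent), but O(revoke_deed) is not derivable from the premises, so it does not yield O(reject_consent).
No premise or chain of K-axiom applications forces O(reject_consent), and none forces O(not reject_consent). So reject_consent is neither obligatory nor forbidden under these norms.

Neither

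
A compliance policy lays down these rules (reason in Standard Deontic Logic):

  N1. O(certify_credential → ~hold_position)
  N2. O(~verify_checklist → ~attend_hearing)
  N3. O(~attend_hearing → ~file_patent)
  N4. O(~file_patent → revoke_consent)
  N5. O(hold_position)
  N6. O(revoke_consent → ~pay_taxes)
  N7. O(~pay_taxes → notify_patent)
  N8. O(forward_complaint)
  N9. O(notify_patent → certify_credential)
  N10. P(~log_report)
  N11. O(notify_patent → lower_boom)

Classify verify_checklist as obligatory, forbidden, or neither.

Obligatory

Premise 5 states O(hold_position) outright.
The contrapositive of premise 1 (O(certify_credential → ~hold_position)) is O(hold_position → ~certify_credential), and O(hold_position) is already established, so O(~certify_credential).
The contrapositive of premise 9 (O(notify_patent → certify_credential)) is O(~certify_credential → ~notify_patent), and O(~certify_credential) is already established, so O(~notify_patent).
Premise 7 is O(~pay_taxes → notify_patent); contrapositively O(~notify_patent → pay_taxes). Since O(~notify_patent) holds, K gives O(pay_taxes).
The contrapositive of premise 6 (O(revoke_consent → ~pay_taxes)) is O(pay_taxes → ~revoke_consent), and O(pay_taxes) is already established, so O(~revoke_consent).
The contrapositive of premise 4 (O(~file_patent → revoke_consent)) is O(~revoke_consent → file_patent), and O(~revoke_consent) is already established, so O(file_patent).
The contrapositive of premise 3 (O(~attend_hearing → ~file_patent)) is O(file_patent → attend_hearing), and O(file_patent) is already established, so O(attend_hearing).
Premise 2, O(~verify_checklist → ~attend_hearing), contraposes to O(attend_hearing → verify_checklist); with O(attend_hearing) we get O(verify_checklist).
Premises 8, 10, 11 do not contribute to this derivation.
Hence verify_checklist is obligatory.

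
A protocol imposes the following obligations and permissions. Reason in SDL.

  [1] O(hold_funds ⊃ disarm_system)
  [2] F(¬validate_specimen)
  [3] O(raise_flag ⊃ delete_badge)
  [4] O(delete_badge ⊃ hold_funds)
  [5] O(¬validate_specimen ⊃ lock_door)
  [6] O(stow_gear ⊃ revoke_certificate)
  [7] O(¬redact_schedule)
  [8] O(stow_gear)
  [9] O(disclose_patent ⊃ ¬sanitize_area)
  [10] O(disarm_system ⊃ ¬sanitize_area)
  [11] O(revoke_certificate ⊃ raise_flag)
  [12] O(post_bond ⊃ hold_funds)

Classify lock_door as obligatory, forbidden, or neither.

Premise 5 is O(¬validate_specimen ⊃ lock_door), but O(¬validate_specimen) is not derivable from the premises, so it does not yield O(lock_door).
No premise or chain of K-axiom applications forces O(lock_door), and none forces O(¬lock_door). So lock_door is neither obligatory nor forbidden under these norms.

Neither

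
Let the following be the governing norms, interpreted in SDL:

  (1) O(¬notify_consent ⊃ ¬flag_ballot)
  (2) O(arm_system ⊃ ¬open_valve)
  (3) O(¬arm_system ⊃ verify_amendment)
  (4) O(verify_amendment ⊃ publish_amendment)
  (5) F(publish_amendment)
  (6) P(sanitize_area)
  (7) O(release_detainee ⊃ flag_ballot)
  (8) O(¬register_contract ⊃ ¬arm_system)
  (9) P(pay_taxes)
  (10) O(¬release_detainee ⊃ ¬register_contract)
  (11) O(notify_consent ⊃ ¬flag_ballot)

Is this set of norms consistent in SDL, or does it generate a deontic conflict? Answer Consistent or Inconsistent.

Premises 1 and 11 cover both cases: O(¬notify_consent ⊃ ¬flag_ballot) and O(notify_consent ⊃ ¬flag_ballot). Since ¬notify_consent ∨ notify_consent is a tautology, O(¬flag_ballot) follows.
Premise 7 is O(release_detainee ⊃ flag_ballot); contrapositively O(¬flag_ballot ⊃ ¬release_detainee). Since O(¬flag_ballot) holds, K gives O(¬release_detainee).
Applying K to premise 10 (O(¬release_detainee ⊃ ¬register_contract)) and O(¬release_detainee) yields O(¬register_contract).
From O(¬register_contract) and premise 8, O(¬register_contract ⊃ ¬arm_system), we obtain O(¬arm_system).
With premise 3, O(¬arm_system ⊃ verify_amendment), the K-axiom yields O(verify_amendment).
Applying K to premise 4 (O(verify_amendment ⊃ publish_amendment)) and O(verify_amendment) yields O(publish_amendment).
Yet premise 5 is F(publish_amendment), i.e. O(¬publish_amendment).
We now have both O(publish_amendment) and O(¬publish_amendment) — publish_amendment is simultaneously obligatory and forbidden, violating the D-axiom.

Inconsistent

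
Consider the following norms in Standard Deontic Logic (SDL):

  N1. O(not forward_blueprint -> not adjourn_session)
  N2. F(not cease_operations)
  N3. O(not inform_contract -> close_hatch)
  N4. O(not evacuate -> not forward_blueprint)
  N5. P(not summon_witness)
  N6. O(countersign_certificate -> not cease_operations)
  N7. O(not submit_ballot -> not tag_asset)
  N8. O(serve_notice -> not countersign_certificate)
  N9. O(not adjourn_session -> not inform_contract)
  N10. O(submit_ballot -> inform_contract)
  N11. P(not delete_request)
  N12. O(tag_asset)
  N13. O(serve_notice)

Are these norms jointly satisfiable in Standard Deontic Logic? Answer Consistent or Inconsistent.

Premise 6 is O(countersign_certificate -> not cease_operations), but O(countersign_certificate) is not derivable from the premises, so it does not yield O(not cease_operations).
So O(not cease_operations) is not derivable, and the apparent clash with O(cease_operations) does not arise.
A world satisfying every obligation exists (e.g. adjourn_session=true, cease_operations=true, close_hatch=false, countersign_certificate=false, delete_request=false, evacuate=true, forward_blueprint=true, inform_contract=true, serve_notice=true, submit_ballot=true, summon_witness=false, tag_asset=true); no atom is both obligatory and forbidden, so the set is consistent.

Consistent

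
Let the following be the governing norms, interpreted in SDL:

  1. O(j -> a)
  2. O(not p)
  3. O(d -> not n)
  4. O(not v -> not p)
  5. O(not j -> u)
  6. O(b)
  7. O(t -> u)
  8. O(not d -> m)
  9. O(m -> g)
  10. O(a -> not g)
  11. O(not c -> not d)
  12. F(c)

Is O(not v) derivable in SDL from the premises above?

Premise 4 is O(not v -> not p); even if O(not p) held, inferring O(not v) would be affirming the consequent — invalid.
No other premise forces O(not v). An ideal world satisfying every premise can still have not v false, so O(not v) is not derivable.

No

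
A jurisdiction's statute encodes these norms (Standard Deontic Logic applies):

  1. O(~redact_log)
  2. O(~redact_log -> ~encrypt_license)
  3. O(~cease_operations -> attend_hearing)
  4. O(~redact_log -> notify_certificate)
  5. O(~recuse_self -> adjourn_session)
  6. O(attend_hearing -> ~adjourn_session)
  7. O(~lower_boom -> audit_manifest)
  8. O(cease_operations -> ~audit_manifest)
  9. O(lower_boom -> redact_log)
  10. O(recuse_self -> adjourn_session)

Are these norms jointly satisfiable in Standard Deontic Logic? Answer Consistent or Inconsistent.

By case analysis on ~recuse_self: premise 5 gives O(~recuse_self -> adjourn_session) and premise 10 gives O(recuse_self -> adjourn_session), so O(adjourn_session) either way.
Premise 6 is O(attend_hearing -> ~adjourn_session); contrapositively O(adjourn_session -> ~attend_hearing). Since O(adjourn_session) holds, K gives O(~attend_hearing).
The contrapositive of premise 3 (O(~cease_operations -> attend_hearing)) is O(~attend_hearing -> cease_operations), and O(~attend_hearing) is already established, so O(cease_operations).
Premise 8 is O(cease_operations -> ~audit_manifest); since O(cease_operations), deontic closure gives O(~audit_manifest).
Premise 7 is O(~lower_boom -> audit_manifest); contrapositively O(~audit_manifest -> lower_boom). Since O(~audit_manifest) holds, K gives O(lower_boom).
Applying K to premise 9 (O(lower_boom -> redact_log)) and O(lower_boom) yields O(redact_log).
However, premise 1 gives O(~redact_log).
We now have both O(redact_log) and O(~redact_log) — redact_log is simultaneously obligatory and forbidden, violating the D-axiom.

Inconsistent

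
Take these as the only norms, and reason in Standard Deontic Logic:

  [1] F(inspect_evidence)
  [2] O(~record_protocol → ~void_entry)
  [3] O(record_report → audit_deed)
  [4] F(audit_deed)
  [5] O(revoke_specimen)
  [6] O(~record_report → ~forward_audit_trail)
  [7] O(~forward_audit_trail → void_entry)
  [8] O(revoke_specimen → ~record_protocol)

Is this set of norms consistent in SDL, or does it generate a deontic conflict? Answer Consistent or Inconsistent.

Inconsistent

Premise 5 states O(revoke_specimen) outright.
Applying K to premise 8 (O(revoke_specimen → ~record_protocol)) and O(revoke_specimen) yields O(~record_protocol).
From O(~record_protocol) and premise 2, O(~record_protocol → ~void_entry), we obtain O(~void_entry).
Premise 7, O(~forward_audit_trail → void_entry), contraposes to O(~void_entry → forward_audit_trail); with O(~void_entry) we get O(forward_audit_trail).
Premise 6, O(~record_report → ~forward_audit_trail), contraposes to O(forward_audit_trail → record_report); with O(forward_audit_trail) we get O(record_report).
Applying K to premise 3 (O(record_report → audit_deed)) and O(record_report) yields O(audit_deed).
However, F(audit_deed) at premise 4 amounts to O(~audit_deed).
We now have both O(audit_deed) and O(~audit_deed) — audit_deed is simultaneously obligatory and forbidden, violating the D-axiom.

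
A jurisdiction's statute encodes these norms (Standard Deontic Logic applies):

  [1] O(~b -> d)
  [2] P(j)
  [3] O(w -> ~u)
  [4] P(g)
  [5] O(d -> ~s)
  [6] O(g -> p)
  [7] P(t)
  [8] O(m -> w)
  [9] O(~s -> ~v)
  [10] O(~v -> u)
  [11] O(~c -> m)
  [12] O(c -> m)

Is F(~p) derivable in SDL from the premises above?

No

Premise 6 is O(g -> p), but O(g) is not derivable from the premises (the permission P(g) asserts only ~O(~g), not O(g)), so it does not yield O(p).
No other premise forces O(p). An ideal world satisfying every premise can still have ~p true, so F(~p) is not derivable.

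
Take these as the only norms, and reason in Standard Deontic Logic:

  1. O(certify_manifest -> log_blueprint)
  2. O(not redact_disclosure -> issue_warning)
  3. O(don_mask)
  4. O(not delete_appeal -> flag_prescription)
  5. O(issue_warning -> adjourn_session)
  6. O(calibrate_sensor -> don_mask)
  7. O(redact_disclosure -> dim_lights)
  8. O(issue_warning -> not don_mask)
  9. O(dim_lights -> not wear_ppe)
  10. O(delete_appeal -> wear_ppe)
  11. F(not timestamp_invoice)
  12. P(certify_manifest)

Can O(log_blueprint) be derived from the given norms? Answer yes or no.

No

Premise 1 is O(certify_manifest -> log_blueprint), but O(certify_manifest) is not derivable from the premises (the permission P(certify_manifest) asserts only not O(not certify_manifest), not O(certify_manifest)), so it does not yield O(log_blueprint).
No other premise forces O(log_blueprint). An ideal world satisfying every premise can still have log_blueprint false, so O(log_blueprint) is not derivable.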